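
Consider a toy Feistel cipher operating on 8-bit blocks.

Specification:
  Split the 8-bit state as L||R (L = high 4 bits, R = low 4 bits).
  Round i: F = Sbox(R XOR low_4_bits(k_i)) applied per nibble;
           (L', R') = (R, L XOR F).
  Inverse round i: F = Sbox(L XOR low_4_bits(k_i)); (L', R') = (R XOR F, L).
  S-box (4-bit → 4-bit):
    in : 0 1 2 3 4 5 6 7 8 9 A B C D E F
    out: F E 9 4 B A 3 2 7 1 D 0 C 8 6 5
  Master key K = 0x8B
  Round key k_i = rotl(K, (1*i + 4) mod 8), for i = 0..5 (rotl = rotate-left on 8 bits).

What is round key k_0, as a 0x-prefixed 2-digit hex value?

0xB8

K = 0x8B
k_0 = rotl(K, (1*0+4) mod 8) = rotl(K, 4) = 0xB8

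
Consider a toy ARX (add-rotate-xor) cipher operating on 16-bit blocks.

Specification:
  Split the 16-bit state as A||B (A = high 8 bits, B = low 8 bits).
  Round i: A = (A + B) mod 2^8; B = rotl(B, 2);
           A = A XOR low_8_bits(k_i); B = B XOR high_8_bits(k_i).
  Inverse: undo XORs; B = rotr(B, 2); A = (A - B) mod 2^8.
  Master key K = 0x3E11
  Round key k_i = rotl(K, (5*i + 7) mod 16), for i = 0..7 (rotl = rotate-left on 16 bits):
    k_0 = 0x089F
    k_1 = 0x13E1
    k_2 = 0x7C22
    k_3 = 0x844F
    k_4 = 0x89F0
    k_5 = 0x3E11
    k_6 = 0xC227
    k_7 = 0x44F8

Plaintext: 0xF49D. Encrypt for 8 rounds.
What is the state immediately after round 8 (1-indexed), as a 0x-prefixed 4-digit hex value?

0x1915

s_0 = plaintext = 0xF49D
s_1 = Round(s_0, k_0) = 0x0E7E
s_2 = Round(s_1, k_1) = 0x6DEA
s_3 = Round(s_2, k_2) = 0x75D7
s_4 = Round(s_3, k_3) = 0x03DB
s_5 = Round(s_4, k_4) = 0x2EE6
s_6 = Round(s_5, k_5) = 0x05A5
s_7 = Round(s_6, k_6) = 0x8D54
s_8 = Round(s_7, k_7) = 0x1915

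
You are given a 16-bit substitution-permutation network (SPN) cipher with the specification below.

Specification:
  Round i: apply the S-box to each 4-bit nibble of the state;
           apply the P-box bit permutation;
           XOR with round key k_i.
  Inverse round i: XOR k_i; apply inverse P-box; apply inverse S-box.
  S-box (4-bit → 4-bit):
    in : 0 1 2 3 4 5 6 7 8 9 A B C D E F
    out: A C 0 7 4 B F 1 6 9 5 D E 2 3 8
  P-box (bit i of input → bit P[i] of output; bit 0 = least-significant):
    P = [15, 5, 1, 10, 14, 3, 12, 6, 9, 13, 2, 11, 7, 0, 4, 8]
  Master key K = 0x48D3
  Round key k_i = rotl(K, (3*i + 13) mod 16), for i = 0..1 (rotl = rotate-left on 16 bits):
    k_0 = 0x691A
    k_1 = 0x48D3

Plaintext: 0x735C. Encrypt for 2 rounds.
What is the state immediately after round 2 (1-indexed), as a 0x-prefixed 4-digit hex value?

0x4190

s_0 = plaintext = 0x735C
s_1 = Round(s_0, k_0) = 0x0FF4
s_2 = Round(s_1, k_1) = 0x4190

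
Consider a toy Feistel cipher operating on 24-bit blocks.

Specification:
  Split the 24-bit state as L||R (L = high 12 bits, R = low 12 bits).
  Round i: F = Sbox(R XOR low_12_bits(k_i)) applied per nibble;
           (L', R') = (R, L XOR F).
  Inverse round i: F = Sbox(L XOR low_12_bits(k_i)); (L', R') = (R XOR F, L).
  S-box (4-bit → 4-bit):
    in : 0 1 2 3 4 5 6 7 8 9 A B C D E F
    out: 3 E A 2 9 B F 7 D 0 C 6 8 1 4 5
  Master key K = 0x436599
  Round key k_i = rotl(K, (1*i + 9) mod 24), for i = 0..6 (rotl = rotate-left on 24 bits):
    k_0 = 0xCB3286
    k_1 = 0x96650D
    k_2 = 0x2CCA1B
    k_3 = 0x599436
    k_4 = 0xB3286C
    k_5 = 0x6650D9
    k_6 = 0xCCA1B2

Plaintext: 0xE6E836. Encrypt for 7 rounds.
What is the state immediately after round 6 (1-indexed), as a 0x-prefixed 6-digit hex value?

0x69118D

s_0 = plaintext = 0xE6E836
s_1 = Round(s_0, k_0) = 0x83620D
s_2 = Round(s_1, k_1) = 0x20DF05
s_3 = Round(s_2, k_2) = 0xF059E9
s_4 = Round(s_3, k_3) = 0x9E9E10
s_5 = Round(s_4, k_4) = 0xE10691
s_6 = Round(s_5, k_5) = 0x69118D
s_7 = Round(s_6, k_6) = 0x18D5B4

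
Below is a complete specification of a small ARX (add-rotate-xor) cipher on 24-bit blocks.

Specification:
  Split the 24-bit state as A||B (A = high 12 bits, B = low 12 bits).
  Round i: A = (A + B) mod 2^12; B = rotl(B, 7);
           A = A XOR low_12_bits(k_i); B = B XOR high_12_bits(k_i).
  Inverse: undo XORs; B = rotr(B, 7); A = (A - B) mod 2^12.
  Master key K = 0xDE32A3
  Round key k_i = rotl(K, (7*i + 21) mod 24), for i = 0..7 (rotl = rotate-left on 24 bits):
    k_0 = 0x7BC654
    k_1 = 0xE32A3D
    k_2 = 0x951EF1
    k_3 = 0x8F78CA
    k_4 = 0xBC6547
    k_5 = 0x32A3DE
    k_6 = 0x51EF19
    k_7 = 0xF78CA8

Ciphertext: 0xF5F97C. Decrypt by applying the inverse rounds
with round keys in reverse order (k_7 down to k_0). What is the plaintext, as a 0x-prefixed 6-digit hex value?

s_0 = ciphertext = 0xF5F97C
s_1 = InvRound(s_0, k_7) = 0x36B08C
s_2 = InvRound(s_1, k_6) = 0xA2724B
s_3 = InvRound(s_2, k_5) = 0xDD7C22
s_4 = InvRound(s_3, k_4) = 0xC01C8F
s_5 = InvRound(s_4, k_3) = 0x5C3F08
s_6 = InvRound(s_5, k_2) = 0x006B2C
s_7 = InvRound(s_6, k_1) = 0x6713CA
s_8 = InvRound(s_7, k_0) = 0x15DEC8

0x15DEC8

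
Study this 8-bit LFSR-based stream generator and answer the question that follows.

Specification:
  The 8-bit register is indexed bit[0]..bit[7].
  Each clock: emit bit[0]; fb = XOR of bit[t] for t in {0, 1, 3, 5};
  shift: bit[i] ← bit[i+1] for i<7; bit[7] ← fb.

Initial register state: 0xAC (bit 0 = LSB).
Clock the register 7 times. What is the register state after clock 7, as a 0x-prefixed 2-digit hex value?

reg_0 = 0xAC
clock 1: out=0, reg = 0x56
clock 2: out=0, reg = 0xAB
clock 3: out=1, reg = 0x55
clock 4: out=1, reg = 0xAA
clock 5: out=0, reg = 0xD5
clock 6: out=1, reg = 0xEA
clock 7: out=0, reg = 0xF5

0xF5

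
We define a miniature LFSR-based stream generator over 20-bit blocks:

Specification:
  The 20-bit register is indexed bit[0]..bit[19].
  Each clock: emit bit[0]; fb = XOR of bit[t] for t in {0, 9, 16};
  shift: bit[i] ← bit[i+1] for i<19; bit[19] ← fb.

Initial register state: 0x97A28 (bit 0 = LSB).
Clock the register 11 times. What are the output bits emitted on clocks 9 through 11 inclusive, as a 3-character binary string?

reg_0 = 0x97A28
clock 1: out=0, reg = 0x4BD14
clock 2: out=0, reg = 0x25E8A
clock 3: out=0, reg = 0x92F45
clock 4: out=1, reg = 0xC97A2
clock 5: out=0, reg = 0xE4BD1
clock 6: out=1, reg = 0x725E8
clock 7: out=0, reg = 0xB92F4
clock 8: out=0, reg = 0x5C97A
clock 9: out=0, reg = 0xAE4BD
clock 10: out=1, reg = 0xD725E
clock 11: out=0, reg = 0x6B92F

010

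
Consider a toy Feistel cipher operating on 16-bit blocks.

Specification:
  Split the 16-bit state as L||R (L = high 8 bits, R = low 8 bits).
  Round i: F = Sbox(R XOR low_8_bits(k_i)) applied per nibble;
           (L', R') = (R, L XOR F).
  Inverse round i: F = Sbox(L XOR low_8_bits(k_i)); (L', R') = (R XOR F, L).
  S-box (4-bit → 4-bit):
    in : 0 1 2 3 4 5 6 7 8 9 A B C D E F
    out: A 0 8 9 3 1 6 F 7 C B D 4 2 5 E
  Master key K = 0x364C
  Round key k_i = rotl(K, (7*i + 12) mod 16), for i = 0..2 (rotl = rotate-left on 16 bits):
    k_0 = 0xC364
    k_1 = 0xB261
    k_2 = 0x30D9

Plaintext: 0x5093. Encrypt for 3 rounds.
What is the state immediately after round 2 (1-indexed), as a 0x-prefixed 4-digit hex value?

0xBFB6

s_0 = plaintext = 0x5093
s_1 = Round(s_0, k_0) = 0x93BF
s_2 = Round(s_1, k_1) = 0xBFB6
s_3 = Round(s_2, k_2) = 0xB6D1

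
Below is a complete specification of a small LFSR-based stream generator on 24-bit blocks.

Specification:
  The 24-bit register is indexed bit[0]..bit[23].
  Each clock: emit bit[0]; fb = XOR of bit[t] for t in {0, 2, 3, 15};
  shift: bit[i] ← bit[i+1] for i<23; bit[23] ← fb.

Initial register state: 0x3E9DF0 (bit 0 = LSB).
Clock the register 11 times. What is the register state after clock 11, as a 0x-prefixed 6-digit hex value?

0xE9E7D3

reg_0 = 0x3E9DF0
clock 1: out=0, reg = 0x9F4EF8
clock 2: out=0, reg = 0xCFA77C
clock 3: out=0, reg = 0xE7D3BE
clock 4: out=0, reg = 0xF3E9DF
clock 5: out=1, reg = 0x79F4EF
clock 6: out=1, reg = 0x3CFA77
clock 7: out=1, reg = 0x9E7D3B
clock 8: out=1, reg = 0x4F3E9D
clock 9: out=1, reg = 0xA79F4E
clock 10: out=0, reg = 0xD3CFA7
clock 11: out=1, reg = 0xE9E7D3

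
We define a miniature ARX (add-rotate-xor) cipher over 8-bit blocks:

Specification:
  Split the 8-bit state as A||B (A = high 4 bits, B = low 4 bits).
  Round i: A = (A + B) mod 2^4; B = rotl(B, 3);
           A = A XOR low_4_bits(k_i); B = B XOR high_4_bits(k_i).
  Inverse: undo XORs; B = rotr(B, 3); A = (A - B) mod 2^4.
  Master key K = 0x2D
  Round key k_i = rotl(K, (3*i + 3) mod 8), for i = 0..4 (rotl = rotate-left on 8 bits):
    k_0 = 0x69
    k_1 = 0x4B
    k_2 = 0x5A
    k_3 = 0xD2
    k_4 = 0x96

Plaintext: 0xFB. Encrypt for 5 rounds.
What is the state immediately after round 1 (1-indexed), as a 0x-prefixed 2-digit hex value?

0x3B

s_0 = plaintext = 0xFB
s_1 = Round(s_0, k_0) = 0x3B
s_2 = Round(s_1, k_1) = 0x59
s_3 = Round(s_2, k_2) = 0x49
s_4 = Round(s_3, k_3) = 0xF1
s_5 = Round(s_4, k_4) = 0x61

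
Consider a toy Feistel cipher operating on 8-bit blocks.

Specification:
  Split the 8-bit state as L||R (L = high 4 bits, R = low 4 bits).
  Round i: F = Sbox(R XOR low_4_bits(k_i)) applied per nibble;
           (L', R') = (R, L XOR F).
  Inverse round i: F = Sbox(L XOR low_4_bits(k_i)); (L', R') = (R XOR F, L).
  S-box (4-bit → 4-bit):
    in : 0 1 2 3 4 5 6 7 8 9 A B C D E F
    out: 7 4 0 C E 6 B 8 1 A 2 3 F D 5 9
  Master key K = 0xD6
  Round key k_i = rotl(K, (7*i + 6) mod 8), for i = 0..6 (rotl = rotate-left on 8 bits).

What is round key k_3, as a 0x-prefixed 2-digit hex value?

K = 0xD6
k_0 = rotl(K, (7*0+6) mod 8) = rotl(K, 6) = 0xB5
k_1 = rotl(K, (7*1+6) mod 8) = rotl(K, 5) = 0xDA
k_2 = rotl(K, (7*2+6) mod 8) = rotl(K, 4) = 0x6D
k_3 = rotl(K, (7*3+6) mod 8) = rotl(K, 3) = 0xB6

0xB6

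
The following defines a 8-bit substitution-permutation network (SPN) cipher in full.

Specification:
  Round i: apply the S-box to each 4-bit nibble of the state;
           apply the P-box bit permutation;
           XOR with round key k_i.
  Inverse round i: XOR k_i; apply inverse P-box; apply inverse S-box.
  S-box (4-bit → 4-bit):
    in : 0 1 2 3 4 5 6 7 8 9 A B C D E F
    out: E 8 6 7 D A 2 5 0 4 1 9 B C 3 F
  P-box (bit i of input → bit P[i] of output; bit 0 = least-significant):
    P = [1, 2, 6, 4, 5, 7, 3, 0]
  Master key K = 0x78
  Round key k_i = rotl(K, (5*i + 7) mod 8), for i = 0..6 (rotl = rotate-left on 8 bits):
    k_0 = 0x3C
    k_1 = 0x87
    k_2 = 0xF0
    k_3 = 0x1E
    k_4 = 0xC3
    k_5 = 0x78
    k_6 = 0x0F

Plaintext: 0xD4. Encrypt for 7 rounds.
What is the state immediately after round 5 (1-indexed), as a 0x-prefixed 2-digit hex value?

0x35

s_0 = plaintext = 0xD4
s_1 = Round(s_0, k_0) = 0x67
s_2 = Round(s_1, k_1) = 0x45
s_3 = Round(s_2, k_2) = 0xCD
s_4 = Round(s_3, k_3) = 0xEF
s_5 = Round(s_4, k_4) = 0x35
s_6 = Round(s_5, k_5) = 0xC4
s_7 = Round(s_6, k_6) = 0xFC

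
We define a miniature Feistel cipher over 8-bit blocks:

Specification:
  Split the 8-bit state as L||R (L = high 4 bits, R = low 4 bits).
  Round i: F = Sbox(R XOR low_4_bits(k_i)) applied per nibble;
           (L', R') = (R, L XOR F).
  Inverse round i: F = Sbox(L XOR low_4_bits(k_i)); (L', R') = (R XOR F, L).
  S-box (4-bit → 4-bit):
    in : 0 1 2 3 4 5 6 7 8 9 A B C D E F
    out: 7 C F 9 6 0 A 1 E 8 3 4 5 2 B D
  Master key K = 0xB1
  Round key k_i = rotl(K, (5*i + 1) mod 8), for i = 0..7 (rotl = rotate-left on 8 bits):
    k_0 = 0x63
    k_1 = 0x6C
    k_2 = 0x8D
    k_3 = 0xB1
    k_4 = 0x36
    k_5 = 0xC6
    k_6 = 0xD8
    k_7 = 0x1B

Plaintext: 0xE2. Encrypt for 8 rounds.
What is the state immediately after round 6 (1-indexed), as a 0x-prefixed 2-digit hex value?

s_0 = plaintext = 0xE2
s_1 = Round(s_0, k_0) = 0x22
s_2 = Round(s_1, k_1) = 0x29
s_3 = Round(s_2, k_2) = 0x94
s_4 = Round(s_3, k_3) = 0x49
s_5 = Round(s_4, k_4) = 0x99
s_6 = Round(s_5, k_5) = 0x94
s_7 = Round(s_6, k_6) = 0x4C
s_8 = Round(s_7, k_7) = 0xC5

0x94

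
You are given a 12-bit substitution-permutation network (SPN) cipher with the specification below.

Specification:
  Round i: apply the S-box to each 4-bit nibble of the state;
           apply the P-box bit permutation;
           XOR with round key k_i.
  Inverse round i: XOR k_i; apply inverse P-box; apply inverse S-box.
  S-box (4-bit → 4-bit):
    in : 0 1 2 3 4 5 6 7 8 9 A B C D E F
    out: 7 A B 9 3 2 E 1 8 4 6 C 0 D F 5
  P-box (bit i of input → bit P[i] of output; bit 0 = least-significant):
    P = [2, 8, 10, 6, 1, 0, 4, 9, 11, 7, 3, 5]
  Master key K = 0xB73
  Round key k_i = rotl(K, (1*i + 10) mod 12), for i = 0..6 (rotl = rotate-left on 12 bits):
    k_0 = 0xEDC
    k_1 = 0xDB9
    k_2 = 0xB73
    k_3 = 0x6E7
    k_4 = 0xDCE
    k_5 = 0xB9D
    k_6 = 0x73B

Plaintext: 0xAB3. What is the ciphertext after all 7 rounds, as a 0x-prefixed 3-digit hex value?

0x4DF

s_0 = plaintext = 0xAB3
s_1 = Round(s_0, k_0) = 0xC00
s_2 = Round(s_1, k_1) = 0x8AE
s_3 = Round(s_2, k_2) = 0xE06
s_4 = Round(s_3, k_3) = 0xB1C
s_5 = Round(s_4, k_4) = 0xFE7
s_6 = Round(s_5, k_5) = 0x182
s_7 = Round(s_6, k_6) = 0x4DF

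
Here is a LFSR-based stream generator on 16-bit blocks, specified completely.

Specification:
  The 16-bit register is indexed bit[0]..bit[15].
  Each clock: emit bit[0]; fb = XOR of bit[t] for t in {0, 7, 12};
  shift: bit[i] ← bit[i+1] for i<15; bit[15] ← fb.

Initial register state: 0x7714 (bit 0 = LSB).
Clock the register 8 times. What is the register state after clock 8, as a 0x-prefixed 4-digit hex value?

reg_0 = 0x7714
clock 1: out=0, reg = 0xBB8A
clock 2: out=0, reg = 0x5DC5
clock 3: out=1, reg = 0xAEE2
clock 4: out=0, reg = 0xD771
clock 5: out=1, reg = 0x6BB8
clock 6: out=0, reg = 0xB5DC
clock 7: out=0, reg = 0x5AEE
clock 8: out=0, reg = 0x2D77

0x2D77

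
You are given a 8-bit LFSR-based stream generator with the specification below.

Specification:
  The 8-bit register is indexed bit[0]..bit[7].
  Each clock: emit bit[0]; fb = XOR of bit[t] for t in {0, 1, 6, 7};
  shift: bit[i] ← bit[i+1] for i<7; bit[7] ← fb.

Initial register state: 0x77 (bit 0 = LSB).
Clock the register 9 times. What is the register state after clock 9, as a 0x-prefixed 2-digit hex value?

reg_0 = 0x77
clock 1: out=1, reg = 0xBB
clock 2: out=1, reg = 0xDD
clock 3: out=1, reg = 0xEE
clock 4: out=0, reg = 0xF7
clock 5: out=1, reg = 0x7B
clock 6: out=1, reg = 0xBD
clock 7: out=1, reg = 0x5E
clock 8: out=0, reg = 0x2F
clock 9: out=1, reg = 0x17

0x17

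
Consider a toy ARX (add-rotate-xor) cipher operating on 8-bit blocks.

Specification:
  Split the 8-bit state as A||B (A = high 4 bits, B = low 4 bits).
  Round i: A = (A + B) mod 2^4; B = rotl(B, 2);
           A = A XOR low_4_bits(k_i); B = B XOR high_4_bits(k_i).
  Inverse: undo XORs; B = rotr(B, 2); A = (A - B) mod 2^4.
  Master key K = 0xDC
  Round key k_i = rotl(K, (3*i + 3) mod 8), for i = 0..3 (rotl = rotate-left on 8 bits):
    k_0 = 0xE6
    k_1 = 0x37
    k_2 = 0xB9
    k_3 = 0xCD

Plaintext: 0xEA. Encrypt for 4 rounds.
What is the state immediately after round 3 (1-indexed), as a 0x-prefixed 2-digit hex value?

s_0 = plaintext = 0xEA
s_1 = Round(s_0, k_0) = 0xE4
s_2 = Round(s_1, k_1) = 0x52
s_3 = Round(s_2, k_2) = 0xE3
s_4 = Round(s_3, k_3) = 0xC0

0xE3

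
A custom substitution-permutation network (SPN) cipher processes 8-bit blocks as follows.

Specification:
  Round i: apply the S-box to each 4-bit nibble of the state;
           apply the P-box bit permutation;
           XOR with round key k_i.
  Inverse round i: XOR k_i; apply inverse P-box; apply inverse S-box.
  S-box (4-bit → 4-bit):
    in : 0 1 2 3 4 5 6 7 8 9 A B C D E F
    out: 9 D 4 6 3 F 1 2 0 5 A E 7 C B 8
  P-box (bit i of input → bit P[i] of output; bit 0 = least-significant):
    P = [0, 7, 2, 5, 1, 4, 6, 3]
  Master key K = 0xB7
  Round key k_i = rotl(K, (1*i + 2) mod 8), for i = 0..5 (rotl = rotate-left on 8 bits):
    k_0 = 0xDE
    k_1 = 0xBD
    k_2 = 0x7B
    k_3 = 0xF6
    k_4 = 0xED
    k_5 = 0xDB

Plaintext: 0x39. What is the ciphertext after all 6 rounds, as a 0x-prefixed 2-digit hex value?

s_0 = plaintext = 0x39
s_1 = Round(s_0, k_0) = 0x8B
s_2 = Round(s_1, k_1) = 0x19
s_3 = Round(s_2, k_2) = 0x34
s_4 = Round(s_3, k_3) = 0x27
s_5 = Round(s_4, k_4) = 0x2D
s_6 = Round(s_5, k_5) = 0xBF

0xBF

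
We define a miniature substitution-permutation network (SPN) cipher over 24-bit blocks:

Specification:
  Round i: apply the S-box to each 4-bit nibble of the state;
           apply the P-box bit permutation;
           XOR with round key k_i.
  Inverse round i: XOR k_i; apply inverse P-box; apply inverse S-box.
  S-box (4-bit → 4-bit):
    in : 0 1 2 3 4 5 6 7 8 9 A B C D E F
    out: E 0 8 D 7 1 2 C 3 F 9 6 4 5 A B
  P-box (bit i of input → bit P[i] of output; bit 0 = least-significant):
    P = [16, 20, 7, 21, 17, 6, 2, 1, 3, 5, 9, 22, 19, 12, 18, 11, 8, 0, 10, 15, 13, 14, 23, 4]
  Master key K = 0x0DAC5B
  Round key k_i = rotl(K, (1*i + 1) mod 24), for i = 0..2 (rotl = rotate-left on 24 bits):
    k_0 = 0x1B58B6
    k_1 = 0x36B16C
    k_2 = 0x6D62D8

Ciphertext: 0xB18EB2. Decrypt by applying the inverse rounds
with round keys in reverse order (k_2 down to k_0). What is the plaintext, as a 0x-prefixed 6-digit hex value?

s_0 = ciphertext = 0xB18EB2
s_1 = InvRound(s_0, k_2) = 0x473FE6
s_2 = InvRound(s_1, k_1) = 0x172329
s_3 = InvRound(s_2, k_0) = 0xF89D7C

0xF89D7C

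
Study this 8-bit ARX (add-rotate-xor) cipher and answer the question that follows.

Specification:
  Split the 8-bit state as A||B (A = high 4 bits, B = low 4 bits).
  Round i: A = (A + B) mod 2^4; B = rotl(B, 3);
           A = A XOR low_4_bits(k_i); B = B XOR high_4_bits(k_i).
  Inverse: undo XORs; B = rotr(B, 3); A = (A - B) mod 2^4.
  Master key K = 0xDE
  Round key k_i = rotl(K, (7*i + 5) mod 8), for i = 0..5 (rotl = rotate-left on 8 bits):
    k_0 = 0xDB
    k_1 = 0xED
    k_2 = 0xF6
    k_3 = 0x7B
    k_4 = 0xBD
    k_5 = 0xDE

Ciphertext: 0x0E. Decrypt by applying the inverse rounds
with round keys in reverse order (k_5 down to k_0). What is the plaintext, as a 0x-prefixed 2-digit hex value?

s_0 = ciphertext = 0x0E
s_1 = InvRound(s_0, k_5) = 0x86
s_2 = InvRound(s_1, k_4) = 0xAB
s_3 = InvRound(s_2, k_3) = 0x89
s_4 = InvRound(s_3, k_2) = 0x2C
s_5 = InvRound(s_4, k_1) = 0xB4
s_6 = InvRound(s_5, k_0) = 0xD3

0xD3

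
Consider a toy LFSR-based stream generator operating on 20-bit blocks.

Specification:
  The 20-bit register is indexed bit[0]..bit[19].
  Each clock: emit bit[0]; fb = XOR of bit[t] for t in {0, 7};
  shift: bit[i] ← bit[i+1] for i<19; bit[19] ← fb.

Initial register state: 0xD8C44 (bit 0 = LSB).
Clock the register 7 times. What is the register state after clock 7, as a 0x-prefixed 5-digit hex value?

reg_0 = 0xD8C44
clock 1: out=0, reg = 0x6C622
clock 2: out=0, reg = 0x36311
clock 3: out=1, reg = 0x9B188
clock 4: out=0, reg = 0xCD8C4
clock 5: out=0, reg = 0xE6C62
clock 6: out=0, reg = 0x73631
clock 7: out=1, reg = 0xB9B18

0xB9B18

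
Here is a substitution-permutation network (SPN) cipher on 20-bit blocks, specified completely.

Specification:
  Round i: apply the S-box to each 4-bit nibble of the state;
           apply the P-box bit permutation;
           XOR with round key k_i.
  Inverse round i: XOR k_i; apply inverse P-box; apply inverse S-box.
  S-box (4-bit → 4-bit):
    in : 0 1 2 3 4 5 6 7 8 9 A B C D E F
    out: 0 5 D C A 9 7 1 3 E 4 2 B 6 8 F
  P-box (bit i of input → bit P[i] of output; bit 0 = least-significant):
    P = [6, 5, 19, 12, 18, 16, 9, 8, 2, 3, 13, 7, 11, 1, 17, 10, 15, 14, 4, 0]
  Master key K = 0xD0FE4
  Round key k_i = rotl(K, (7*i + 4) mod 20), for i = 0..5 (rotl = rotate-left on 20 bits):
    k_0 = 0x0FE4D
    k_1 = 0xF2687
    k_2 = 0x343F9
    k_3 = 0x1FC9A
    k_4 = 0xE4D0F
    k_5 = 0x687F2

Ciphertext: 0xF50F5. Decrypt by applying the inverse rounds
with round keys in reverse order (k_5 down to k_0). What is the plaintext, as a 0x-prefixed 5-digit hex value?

0xBFE4D

s_0 = ciphertext = 0xF50F5
s_1 = InvRound(s_0, k_5) = 0xC4793
s_2 = InvRound(s_1, k_4) = 0xA1CA0
s_3 = InvRound(s_2, k_3) = 0x6DDBD
s_4 = InvRound(s_3, k_2) = 0x75765
s_5 = InvRound(s_4, k_1) = 0xBB3EF
s_6 = InvRound(s_5, k_0) = 0xBFE4D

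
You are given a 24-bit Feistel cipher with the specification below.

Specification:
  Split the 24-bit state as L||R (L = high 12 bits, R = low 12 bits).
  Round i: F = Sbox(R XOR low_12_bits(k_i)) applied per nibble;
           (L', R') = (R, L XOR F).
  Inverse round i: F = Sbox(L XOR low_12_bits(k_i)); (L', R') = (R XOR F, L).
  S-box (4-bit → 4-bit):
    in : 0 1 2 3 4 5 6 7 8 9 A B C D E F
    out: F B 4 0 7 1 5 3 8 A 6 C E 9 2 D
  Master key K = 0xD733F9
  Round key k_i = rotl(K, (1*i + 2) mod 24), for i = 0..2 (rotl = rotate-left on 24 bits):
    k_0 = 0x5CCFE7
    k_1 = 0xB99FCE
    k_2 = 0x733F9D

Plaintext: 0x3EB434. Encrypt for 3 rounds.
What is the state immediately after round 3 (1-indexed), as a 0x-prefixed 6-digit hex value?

0xBF5823

s_0 = plaintext = 0x3EB434
s_1 = Round(s_0, k_0) = 0x434F7B
s_2 = Round(s_1, k_1) = 0xF7BBF5
s_3 = Round(s_2, k_2) = 0xBF5823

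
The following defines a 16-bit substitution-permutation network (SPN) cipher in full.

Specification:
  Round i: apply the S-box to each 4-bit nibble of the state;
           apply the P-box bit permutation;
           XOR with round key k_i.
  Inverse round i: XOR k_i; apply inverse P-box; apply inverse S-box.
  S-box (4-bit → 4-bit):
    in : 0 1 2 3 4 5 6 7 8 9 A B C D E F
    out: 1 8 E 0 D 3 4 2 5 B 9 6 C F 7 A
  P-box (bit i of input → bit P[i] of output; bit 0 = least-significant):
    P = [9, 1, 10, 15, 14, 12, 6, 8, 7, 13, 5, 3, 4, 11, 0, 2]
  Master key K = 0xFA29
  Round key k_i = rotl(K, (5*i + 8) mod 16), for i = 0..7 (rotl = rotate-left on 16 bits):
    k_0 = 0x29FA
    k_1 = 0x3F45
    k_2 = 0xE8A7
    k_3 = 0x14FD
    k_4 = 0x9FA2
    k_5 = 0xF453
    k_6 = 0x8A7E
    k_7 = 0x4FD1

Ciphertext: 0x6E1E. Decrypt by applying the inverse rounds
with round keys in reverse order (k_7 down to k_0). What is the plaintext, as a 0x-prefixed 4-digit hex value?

0x5ABB

s_0 = ciphertext = 0x6E1E
s_1 = InvRound(s_0, k_7) = 0xC9C7
s_2 = InvRound(s_1, k_6) = 0x84A0
s_3 = InvRound(s_2, k_5) = 0x8EE7
s_4 = InvRound(s_3, k_4) = 0xC323
s_5 = InvRound(s_4, k_3) = 0xAADD
s_6 = InvRound(s_5, k_2) = 0x0C85
s_7 = InvRound(s_6, k_1) = 0x3520
s_8 = InvRound(s_7, k_0) = 0x5ABB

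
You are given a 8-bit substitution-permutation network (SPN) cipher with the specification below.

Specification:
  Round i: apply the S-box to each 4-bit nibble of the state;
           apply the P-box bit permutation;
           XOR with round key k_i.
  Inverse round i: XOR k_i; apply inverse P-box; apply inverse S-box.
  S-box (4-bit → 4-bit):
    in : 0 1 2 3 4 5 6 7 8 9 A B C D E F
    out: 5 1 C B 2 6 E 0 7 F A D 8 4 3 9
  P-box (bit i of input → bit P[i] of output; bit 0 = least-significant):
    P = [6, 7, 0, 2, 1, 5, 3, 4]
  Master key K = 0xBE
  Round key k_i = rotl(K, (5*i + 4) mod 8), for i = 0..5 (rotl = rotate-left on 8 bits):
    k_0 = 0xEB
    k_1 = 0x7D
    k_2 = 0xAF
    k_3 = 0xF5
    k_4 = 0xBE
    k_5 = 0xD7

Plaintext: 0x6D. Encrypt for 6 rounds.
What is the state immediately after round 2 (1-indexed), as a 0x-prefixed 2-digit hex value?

0x70

s_0 = plaintext = 0x6D
s_1 = Round(s_0, k_0) = 0xD2
s_2 = Round(s_1, k_1) = 0x70
s_3 = Round(s_2, k_2) = 0xEE
s_4 = Round(s_3, k_3) = 0x17
s_5 = Round(s_4, k_4) = 0xBC
s_6 = Round(s_5, k_5) = 0xC9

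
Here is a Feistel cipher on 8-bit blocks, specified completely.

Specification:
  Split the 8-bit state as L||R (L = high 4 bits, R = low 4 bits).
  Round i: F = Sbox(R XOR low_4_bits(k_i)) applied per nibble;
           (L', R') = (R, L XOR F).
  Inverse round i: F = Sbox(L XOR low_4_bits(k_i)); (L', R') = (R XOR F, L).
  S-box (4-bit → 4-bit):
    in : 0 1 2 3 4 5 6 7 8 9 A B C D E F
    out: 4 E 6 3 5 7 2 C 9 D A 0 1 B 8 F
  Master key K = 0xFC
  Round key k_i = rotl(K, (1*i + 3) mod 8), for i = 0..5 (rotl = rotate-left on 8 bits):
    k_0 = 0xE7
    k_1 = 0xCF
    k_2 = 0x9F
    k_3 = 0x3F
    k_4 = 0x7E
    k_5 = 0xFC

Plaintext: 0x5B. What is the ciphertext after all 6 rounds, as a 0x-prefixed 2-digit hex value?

s_0 = plaintext = 0x5B
s_1 = Round(s_0, k_0) = 0xB4
s_2 = Round(s_1, k_1) = 0x4B
s_3 = Round(s_2, k_2) = 0xB1
s_4 = Round(s_3, k_3) = 0x13
s_5 = Round(s_4, k_4) = 0x3A
s_6 = Round(s_5, k_5) = 0xA1

0xA1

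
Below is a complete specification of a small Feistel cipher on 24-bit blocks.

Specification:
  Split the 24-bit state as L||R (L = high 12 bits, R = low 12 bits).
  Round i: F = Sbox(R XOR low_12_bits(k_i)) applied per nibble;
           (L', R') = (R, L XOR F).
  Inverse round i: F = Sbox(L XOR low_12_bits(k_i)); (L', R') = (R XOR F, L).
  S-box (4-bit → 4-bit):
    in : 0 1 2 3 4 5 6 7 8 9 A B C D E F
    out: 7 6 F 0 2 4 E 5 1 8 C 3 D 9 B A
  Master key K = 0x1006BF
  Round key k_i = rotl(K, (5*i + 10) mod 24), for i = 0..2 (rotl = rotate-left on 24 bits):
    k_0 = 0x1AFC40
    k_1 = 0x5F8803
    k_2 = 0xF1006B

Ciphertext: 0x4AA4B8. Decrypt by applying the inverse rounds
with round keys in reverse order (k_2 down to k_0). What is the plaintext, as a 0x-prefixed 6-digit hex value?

s_0 = ciphertext = 0x4AA4B8
s_1 = InvRound(s_0, k_2) = 0x66E4AA
s_2 = InvRound(s_1, k_1) = 0xF4366E
s_3 = InvRound(s_2, k_0) = 0x61EF43

0x61EF43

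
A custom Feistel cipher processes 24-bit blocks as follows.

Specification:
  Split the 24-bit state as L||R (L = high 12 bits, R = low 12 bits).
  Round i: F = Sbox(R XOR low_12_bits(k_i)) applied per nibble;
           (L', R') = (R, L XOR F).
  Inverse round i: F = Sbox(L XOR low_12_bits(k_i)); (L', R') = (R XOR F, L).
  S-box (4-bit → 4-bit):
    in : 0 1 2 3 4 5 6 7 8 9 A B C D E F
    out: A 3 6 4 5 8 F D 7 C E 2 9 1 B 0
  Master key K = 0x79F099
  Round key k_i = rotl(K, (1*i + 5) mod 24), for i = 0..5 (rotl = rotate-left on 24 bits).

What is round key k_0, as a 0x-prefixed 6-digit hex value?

K = 0x79F099
k_0 = rotl(K, (1*0+5) mod 24) = rotl(K, 5) = 0x3E132F

0x3E132F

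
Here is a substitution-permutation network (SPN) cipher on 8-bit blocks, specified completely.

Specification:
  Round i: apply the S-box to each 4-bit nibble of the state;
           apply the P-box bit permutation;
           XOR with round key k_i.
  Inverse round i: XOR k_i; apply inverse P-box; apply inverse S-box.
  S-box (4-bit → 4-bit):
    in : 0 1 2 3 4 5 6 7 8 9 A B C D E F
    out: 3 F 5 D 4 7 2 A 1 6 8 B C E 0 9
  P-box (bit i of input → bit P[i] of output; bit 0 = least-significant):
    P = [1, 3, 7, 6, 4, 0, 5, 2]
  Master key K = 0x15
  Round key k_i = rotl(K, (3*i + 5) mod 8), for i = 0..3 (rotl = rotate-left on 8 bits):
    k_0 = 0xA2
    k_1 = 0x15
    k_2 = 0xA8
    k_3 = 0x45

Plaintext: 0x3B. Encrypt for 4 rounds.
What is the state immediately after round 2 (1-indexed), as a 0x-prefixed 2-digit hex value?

0xF0

s_0 = plaintext = 0x3B
s_1 = Round(s_0, k_0) = 0xDC
s_2 = Round(s_1, k_1) = 0xF0
s_3 = Round(s_2, k_2) = 0xB6
s_4 = Round(s_3, k_3) = 0x58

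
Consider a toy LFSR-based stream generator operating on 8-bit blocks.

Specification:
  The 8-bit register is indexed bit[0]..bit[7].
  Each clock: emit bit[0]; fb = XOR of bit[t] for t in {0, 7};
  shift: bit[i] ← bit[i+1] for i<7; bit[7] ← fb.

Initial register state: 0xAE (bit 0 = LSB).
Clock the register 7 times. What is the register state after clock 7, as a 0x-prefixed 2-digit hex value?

0xCB

reg_0 = 0xAE
clock 1: out=0, reg = 0xD7
clock 2: out=1, reg = 0x6B
clock 3: out=1, reg = 0xB5
clock 4: out=1, reg = 0x5A
clock 5: out=0, reg = 0x2D
clock 6: out=1, reg = 0x96
clock 7: out=0, reg = 0xCB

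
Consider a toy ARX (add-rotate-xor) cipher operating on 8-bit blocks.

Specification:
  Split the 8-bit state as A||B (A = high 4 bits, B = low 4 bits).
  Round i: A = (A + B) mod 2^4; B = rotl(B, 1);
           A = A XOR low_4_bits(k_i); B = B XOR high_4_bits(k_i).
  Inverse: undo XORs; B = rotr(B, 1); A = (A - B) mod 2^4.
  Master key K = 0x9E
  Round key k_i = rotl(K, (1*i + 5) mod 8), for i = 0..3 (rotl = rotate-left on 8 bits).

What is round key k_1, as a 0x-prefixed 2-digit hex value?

0xA7

K = 0x9E
k_0 = rotl(K, (1*0+5) mod 8) = rotl(K, 5) = 0xD3
k_1 = rotl(K, (1*1+5) mod 8) = rotl(K, 6) = 0xA7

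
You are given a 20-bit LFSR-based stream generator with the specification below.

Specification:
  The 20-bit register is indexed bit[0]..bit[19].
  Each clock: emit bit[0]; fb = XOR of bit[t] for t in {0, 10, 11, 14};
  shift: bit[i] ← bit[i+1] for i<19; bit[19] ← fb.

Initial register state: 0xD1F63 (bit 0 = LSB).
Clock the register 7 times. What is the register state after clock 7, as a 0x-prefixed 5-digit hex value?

0xE7A3E

reg_0 = 0xD1F63
clock 1: out=1, reg = 0xE8FB1
clock 2: out=1, reg = 0xF47D8
clock 3: out=0, reg = 0x7A3EC
clock 4: out=0, reg = 0x3D1F6
clock 5: out=0, reg = 0x9E8FB
clock 6: out=1, reg = 0xCF47D
clock 7: out=1, reg = 0xE7A3E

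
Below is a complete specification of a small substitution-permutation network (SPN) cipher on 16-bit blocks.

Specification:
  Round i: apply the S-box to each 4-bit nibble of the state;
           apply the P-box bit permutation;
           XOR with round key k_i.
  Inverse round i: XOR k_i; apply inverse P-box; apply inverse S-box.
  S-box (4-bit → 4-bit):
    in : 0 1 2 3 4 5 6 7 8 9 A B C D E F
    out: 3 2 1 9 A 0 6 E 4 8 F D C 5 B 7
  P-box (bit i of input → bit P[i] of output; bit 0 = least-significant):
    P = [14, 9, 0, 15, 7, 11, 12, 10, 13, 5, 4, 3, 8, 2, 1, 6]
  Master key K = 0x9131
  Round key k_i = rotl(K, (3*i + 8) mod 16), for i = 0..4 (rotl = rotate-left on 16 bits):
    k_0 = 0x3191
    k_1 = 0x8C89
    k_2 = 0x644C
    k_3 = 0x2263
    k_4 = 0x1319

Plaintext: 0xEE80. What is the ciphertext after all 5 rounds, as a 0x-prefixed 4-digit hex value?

0x7086

s_0 = plaintext = 0xEE80
s_1 = Round(s_0, k_0) = 0x42FD
s_2 = Round(s_1, k_1) = 0xF44C
s_3 = Round(s_2, k_2) = 0xE963
s_4 = Round(s_3, k_3) = 0xFB2F
s_5 = Round(s_4, k_4) = 0x7086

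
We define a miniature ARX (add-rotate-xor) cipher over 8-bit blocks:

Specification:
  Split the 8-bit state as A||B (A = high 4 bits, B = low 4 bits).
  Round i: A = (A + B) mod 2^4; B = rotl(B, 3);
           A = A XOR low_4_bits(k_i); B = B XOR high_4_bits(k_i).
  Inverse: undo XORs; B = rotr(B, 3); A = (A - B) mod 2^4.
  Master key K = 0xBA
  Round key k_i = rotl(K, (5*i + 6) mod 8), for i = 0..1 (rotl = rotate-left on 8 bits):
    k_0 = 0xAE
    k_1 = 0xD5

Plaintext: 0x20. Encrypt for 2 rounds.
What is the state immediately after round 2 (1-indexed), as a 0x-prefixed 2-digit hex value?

0x38

s_0 = plaintext = 0x20
s_1 = Round(s_0, k_0) = 0xCA
s_2 = Round(s_1, k_1) = 0x38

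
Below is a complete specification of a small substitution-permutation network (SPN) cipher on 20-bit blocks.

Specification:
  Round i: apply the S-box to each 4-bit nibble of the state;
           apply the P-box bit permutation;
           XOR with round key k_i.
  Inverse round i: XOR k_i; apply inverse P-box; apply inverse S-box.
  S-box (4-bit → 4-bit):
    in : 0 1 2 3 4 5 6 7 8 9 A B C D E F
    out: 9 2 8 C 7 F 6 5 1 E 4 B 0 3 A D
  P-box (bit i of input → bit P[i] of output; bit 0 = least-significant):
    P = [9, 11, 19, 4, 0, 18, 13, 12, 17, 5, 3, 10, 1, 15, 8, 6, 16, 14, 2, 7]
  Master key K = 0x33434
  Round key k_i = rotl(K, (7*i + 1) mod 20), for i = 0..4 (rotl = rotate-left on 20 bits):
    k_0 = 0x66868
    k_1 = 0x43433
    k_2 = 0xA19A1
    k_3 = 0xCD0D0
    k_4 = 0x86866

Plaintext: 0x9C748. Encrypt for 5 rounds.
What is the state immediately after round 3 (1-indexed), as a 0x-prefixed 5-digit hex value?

s_0 = plaintext = 0x9C748
s_1 = Round(s_0, k_0) = 0x00AE5
s_2 = Round(s_1, k_1) = 0x92EE9
s_3 = Round(s_2, k_2) = 0x64555
s_4 = Round(s_3, k_3) = 0x22FEF
s_5 = Round(s_4, k_4) = 0x67EBE

0x64555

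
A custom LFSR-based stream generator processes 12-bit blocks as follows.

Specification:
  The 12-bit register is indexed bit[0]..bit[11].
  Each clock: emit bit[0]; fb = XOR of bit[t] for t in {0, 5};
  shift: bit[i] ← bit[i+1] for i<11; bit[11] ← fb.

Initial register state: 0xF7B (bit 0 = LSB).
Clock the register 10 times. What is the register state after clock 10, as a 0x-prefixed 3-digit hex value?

0xC03

reg_0 = 0xF7B
clock 1: out=1, reg = 0x7BD
clock 2: out=1, reg = 0x3DE
clock 3: out=0, reg = 0x1EF
clock 4: out=1, reg = 0x0F7
clock 5: out=1, reg = 0x07B
clock 6: out=1, reg = 0x03D
clock 7: out=1, reg = 0x01E
clock 8: out=0, reg = 0x00F
clock 9: out=1, reg = 0x807
clock 10: out=1, reg = 0xC03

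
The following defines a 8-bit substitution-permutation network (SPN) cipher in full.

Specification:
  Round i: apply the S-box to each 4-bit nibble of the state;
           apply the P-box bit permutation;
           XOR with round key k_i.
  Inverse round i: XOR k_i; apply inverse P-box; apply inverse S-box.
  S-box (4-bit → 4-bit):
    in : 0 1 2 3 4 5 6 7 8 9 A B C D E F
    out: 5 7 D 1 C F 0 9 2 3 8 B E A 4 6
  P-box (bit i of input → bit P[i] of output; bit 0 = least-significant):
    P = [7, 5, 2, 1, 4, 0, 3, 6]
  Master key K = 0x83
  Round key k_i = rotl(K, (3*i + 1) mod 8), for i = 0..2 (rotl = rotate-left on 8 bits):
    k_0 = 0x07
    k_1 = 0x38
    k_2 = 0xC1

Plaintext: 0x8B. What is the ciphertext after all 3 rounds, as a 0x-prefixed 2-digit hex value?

0x95

s_0 = plaintext = 0x8B
s_1 = Round(s_0, k_0) = 0xA4
s_2 = Round(s_1, k_1) = 0x7E
s_3 = Round(s_2, k_2) = 0x95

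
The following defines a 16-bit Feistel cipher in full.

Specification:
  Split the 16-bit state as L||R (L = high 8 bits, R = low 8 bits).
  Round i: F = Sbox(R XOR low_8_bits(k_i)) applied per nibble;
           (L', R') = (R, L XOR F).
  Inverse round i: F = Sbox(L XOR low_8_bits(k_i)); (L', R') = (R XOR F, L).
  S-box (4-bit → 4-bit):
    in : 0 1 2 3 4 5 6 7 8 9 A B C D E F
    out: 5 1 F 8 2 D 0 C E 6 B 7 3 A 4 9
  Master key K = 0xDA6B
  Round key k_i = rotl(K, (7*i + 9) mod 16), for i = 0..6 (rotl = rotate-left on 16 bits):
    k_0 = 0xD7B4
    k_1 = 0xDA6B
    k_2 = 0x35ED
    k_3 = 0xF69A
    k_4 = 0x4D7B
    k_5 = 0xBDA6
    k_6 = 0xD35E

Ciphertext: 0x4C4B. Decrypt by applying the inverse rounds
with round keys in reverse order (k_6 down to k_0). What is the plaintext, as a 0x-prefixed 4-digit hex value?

s_0 = ciphertext = 0x4C4B
s_1 = InvRound(s_0, k_6) = 0x544C
s_2 = InvRound(s_1, k_5) = 0xD354
s_3 = InvRound(s_2, k_4) = 0xEAD3
s_4 = InvRound(s_3, k_3) = 0x16EA
s_5 = InvRound(s_4, k_2) = 0x7D16
s_6 = InvRound(s_5, k_1) = 0x067D
s_7 = InvRound(s_6, k_0) = 0x0206

0x0206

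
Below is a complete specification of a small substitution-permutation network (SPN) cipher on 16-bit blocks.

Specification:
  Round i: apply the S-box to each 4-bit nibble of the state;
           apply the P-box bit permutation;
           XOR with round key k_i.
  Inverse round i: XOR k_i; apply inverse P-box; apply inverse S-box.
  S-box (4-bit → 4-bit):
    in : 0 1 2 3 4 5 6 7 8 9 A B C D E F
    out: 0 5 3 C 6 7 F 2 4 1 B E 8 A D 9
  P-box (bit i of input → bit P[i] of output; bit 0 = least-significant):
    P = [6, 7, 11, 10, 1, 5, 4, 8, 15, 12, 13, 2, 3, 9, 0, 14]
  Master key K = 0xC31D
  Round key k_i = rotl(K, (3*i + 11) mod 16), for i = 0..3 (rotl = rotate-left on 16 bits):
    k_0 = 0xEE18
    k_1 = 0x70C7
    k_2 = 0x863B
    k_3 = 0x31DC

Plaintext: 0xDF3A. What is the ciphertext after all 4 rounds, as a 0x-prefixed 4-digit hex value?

0x5FF8

s_0 = plaintext = 0xDF3A
s_1 = Round(s_0, k_0) = 0x29CC
s_2 = Round(s_1, k_1) = 0xF7CF
s_3 = Round(s_2, k_2) = 0xD373
s_4 = Round(s_3, k_3) = 0x5FF8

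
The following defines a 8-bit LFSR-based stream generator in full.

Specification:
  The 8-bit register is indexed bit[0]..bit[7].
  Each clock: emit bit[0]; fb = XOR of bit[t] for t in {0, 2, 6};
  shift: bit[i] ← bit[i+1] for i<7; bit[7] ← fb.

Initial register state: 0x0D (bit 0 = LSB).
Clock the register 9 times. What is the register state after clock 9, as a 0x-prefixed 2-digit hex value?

reg_0 = 0x0D
clock 1: out=1, reg = 0x06
clock 2: out=0, reg = 0x83
clock 3: out=1, reg = 0xC1
clock 4: out=1, reg = 0x60
clock 5: out=0, reg = 0xB0
clock 6: out=0, reg = 0x58
clock 7: out=0, reg = 0xAC
clock 8: out=0, reg = 0xD6
clock 9: out=0, reg = 0x6B

0x6B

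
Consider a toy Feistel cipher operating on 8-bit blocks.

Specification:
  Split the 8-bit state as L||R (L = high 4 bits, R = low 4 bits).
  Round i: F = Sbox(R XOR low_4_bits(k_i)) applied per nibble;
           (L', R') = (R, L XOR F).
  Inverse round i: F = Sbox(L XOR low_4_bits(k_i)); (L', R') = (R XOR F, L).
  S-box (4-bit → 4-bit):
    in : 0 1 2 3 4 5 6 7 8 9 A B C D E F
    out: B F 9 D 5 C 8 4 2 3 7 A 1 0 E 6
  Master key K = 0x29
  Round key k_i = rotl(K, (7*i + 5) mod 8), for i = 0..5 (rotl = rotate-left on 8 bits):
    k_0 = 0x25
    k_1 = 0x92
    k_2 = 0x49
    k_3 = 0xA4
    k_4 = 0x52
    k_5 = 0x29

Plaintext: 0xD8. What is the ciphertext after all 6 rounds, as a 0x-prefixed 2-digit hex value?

s_0 = plaintext = 0xD8
s_1 = Round(s_0, k_0) = 0x8D
s_2 = Round(s_1, k_1) = 0xDE
s_3 = Round(s_2, k_2) = 0xE9
s_4 = Round(s_3, k_3) = 0x9E
s_5 = Round(s_4, k_4) = 0xE8
s_6 = Round(s_5, k_5) = 0x81

0x81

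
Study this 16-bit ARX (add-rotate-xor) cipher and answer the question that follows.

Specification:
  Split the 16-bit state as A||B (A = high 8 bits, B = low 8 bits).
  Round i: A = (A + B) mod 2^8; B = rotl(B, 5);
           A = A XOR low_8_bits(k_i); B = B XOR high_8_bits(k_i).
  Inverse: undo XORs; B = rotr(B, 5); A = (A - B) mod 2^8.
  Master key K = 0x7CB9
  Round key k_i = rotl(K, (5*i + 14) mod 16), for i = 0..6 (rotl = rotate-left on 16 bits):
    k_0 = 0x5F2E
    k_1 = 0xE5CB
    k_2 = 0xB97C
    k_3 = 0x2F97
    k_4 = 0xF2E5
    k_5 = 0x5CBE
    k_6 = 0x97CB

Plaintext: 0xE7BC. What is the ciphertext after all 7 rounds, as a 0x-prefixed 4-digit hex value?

0x3222

s_0 = plaintext = 0xE7BC
s_1 = Round(s_0, k_0) = 0x8DC8
s_2 = Round(s_1, k_1) = 0x9EFC
s_3 = Round(s_2, k_2) = 0xE626
s_4 = Round(s_3, k_3) = 0x9BEB
s_5 = Round(s_4, k_4) = 0x638F
s_6 = Round(s_5, k_5) = 0x4CAD
s_7 = Round(s_6, k_6) = 0x3222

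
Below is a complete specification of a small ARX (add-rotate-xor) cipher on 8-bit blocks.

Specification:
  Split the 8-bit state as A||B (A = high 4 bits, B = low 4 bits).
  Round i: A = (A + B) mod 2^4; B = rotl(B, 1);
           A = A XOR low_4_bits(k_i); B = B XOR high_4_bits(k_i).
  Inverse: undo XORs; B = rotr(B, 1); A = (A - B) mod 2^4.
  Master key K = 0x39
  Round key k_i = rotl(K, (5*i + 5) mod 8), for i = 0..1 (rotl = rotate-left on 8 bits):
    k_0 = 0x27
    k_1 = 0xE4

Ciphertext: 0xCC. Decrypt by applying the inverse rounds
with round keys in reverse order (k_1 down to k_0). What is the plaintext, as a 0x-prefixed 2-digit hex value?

s_0 = ciphertext = 0xCC
s_1 = InvRound(s_0, k_1) = 0x71
s_2 = InvRound(s_1, k_0) = 0x79

0x79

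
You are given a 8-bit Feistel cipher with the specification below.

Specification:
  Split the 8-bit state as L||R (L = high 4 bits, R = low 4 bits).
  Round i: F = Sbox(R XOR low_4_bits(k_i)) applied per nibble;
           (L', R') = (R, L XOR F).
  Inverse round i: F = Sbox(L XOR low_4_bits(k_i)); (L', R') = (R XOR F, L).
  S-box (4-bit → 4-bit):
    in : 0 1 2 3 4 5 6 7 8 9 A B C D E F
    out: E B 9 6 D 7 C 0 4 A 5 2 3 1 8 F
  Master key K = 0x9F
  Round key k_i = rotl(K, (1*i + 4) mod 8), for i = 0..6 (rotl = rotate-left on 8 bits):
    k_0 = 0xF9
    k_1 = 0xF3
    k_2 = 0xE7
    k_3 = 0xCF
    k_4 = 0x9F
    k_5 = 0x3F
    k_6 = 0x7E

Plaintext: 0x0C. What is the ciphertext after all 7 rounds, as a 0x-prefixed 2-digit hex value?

0x5F

s_0 = plaintext = 0x0C
s_1 = Round(s_0, k_0) = 0xC7
s_2 = Round(s_1, k_1) = 0x71
s_3 = Round(s_2, k_2) = 0x1B
s_4 = Round(s_3, k_3) = 0xBC
s_5 = Round(s_4, k_4) = 0xCD
s_6 = Round(s_5, k_5) = 0xD5
s_7 = Round(s_6, k_6) = 0x5F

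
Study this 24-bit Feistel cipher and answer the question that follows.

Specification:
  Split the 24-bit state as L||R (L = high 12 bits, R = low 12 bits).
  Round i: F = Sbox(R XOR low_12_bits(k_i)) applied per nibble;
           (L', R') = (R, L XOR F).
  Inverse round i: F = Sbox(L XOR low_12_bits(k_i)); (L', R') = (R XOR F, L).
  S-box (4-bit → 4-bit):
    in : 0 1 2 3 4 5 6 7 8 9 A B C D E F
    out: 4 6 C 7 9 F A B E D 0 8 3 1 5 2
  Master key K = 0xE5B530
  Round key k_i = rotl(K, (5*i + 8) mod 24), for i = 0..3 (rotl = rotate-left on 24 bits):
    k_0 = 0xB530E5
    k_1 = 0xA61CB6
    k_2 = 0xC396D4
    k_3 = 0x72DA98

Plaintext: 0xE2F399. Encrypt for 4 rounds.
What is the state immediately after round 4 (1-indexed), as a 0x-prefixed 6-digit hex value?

0x97DB06

s_0 = plaintext = 0xE2F399
s_1 = Round(s_0, k_0) = 0x39999C
s_2 = Round(s_1, k_1) = 0x99CC59
s_3 = Round(s_2, k_2) = 0xC5997D
s_4 = Round(s_3, k_3) = 0x97DB06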